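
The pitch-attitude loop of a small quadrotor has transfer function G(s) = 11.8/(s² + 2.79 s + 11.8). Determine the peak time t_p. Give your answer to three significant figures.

t_p ≈ 1.00 s

ω_n = √11.8 = 3.44 rad/s; ζ = 2.79/(2·3.44) = 0.406.
ω_d = 3.44·√(1 − 0.406²) = 3.14 rad/s. Then t_p = π/ω_d = 1.00 s.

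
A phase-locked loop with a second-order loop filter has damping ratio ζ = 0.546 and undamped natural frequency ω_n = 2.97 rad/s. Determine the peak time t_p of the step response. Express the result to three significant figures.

The damped frequency is ω_d = ω_n√(1−ζ²) = 2.97·√(1−0.298) = 2.49 rad/s.
Peak time t_p = π/ω_d = π/2.49 = 1.26 s.

t_p ≈ 1.26 s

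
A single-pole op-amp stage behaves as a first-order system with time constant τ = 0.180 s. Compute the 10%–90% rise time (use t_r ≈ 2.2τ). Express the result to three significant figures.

t_r ≈ 2.2τ = 0.396 s.

t_r ≈ 0.396 s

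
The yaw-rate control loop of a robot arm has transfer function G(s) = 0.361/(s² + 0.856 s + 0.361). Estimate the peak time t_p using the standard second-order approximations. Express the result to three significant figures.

t_p ≈ 7.45 s

Matching coefficients with s² + 2ζω_n s + ω_n² gives ω_n² = 0.361 ⇒ ω_n = 0.601 rad/s, and ζ = 0.856/(2ω_n) = 0.712.
ω_d = 0.601·√(1 − 0.712²) = 0.422 rad/s. Then t_p = π/ω_d = 7.45 s.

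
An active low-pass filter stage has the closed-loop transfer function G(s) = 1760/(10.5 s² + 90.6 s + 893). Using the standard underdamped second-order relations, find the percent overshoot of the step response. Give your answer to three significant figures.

Dividing through by 10.5: denominator becomes s² + 8.629 s + 85.05.
So ω_n = √85.05 = 9.22 rad/s and ζ = 8.629/(2·9.22) = 0.468.
%OS = 100·exp(−πζ/√(1−ζ²)) = 19.0%.

%OS ≈ 19.0%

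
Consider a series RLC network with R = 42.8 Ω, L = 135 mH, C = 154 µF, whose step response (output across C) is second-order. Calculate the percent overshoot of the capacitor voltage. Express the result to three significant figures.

For a series RLC circuit (capacitor voltage as output), ω_n = 1/√(LC) = 1/√(135 mH · 154 µF) = 219 rad/s.
ζ = (R/2)·√(C/L) = (42.8/2)·√(154 µF/135 mH) = 0.723.
%OS = 100 e^{−πζ/√(1−ζ²)} with ζ = 0.723 gives 3.74%.

%OS ≈ 3.74%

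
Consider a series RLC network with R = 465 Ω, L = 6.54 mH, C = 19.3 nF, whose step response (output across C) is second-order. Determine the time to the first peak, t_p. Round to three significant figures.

t_p ≈ 0.0000385 s

For a series RLC circuit (capacitor voltage as output), ω_n = 1/√(LC) = 1/√(6.54 mH · 19.3 nF) = 89000 rad/s.
ζ = (R/2)·√(C/L) = (465/2)·√(19.3 nF/6.54 mH) = 0.399.
The damped frequency ω_d = ω_n√(1−ζ²) = 81600 rad/s. t_p = π/ω_d = 0.0000385 s.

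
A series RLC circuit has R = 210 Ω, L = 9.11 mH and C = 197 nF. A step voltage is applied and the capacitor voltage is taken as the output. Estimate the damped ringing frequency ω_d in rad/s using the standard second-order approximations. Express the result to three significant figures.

ω_d ≈ 20600 rad/s

For a series RLC circuit (capacitor voltage as output), ω_n = 1/√(LC) = 1/√(9.11 mH · 197 nF) = 23600 rad/s.
ζ = (R/2)·√(C/L) = (210/2)·√(197 nF/9.11 mH) = 0.488.
ω_d = ω_n√(1−ζ²) = 20600 rad/s.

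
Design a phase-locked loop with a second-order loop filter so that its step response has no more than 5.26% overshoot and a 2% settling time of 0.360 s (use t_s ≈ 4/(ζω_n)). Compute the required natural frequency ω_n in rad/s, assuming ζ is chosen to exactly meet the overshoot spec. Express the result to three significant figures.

ω_n ≈ 16.2 rad/s

ζ = −ln(OS)/√(π² + (ln OS)²). With OS = 0.0526, ln OS = −2.945 and ζ = 2.945/4.306 = 0.684.
From t_s ≈ 4/(ζω_n): ω_n = 4/(ζ·t_s) = 4/(0.684·0.360) = 16.2 rad/s.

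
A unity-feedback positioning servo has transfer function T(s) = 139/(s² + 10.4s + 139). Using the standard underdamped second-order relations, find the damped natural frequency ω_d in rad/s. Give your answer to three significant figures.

ω_d ≈ 10.6 rad/s

Comparing the denominator to s² + 2ζω_n s + ω_n²: ω_n = √139 = 11.8 rad/s, and 2ζω_n = 10.4 so ζ = 10.4/(2·11.8) = 0.441.
ω_d = 11.8·√(1 − 0.441²) = 10.6 rad/s.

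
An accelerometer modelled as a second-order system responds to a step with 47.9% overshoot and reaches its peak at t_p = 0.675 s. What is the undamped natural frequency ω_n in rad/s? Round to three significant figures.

ω_n ≈ 4.78 rad/s

The overshoot fixes ζ = −ln(OS)/√(π²+ln²(OS)) = 0.228.
From t_p = π/ω_d, ω_d = π/0.675 = 4.65 rad/s, so ω_n = ω_d/√(1−ζ²) = 4.78 rad/s.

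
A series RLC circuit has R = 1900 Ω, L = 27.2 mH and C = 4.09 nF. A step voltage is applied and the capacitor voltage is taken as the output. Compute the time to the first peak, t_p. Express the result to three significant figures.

For a series RLC circuit (capacitor voltage as output), ω_n = 1/√(LC) = 1/√(27.2 mH · 4.09 nF) = 94800 rad/s.
ζ = (R/2)·√(C/L) = (1900/2)·√(4.09 nF/27.2 mH) = 0.368.
ω_d = 94800·√(1 − 0.368²) = 88100 rad/s. t_p = π/ω_d = 0.0000356 s.

t_p ≈ 0.0000356 s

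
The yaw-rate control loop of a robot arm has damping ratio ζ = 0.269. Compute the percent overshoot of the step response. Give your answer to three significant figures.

%OS ≈ 41.6%

For an underdamped second-order system, %OS = 100·exp(−πζ/√(1−ζ²)).
πζ/√(1−ζ²) = π·0.269/√(1−0.0724) = 0.8774, so %OS = 100·e^(−0.8774) = 41.6%.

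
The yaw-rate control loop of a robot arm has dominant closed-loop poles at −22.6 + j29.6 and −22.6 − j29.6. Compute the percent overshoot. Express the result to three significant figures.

%OS ≈ 9.08%

With σ = 22.6, ω_d = 29.6: ω_n = √(σ²+ω_d²) = 37.2 rad/s, ζ = σ/ω_n = 0.607.
%OS = 100 e^{−πζ/√(1−ζ²)} with ζ = 0.607 gives 9.08%.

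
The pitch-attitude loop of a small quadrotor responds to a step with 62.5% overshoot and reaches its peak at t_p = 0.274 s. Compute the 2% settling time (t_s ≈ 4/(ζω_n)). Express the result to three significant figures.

From the overshoot, ζ = −ln(OS)/√(π²+ln²(OS)) = 0.148.
From t_p = π/ω_d, ω_d = π/0.274 = 11.5 rad/s, so ω_n = ω_d/√(1−ζ²) = 11.6 rad/s.
t_s ≈ 4/(ζω_n) = 4/(0.148·11.6) = 2.33 s.

t_s ≈ 2.33 s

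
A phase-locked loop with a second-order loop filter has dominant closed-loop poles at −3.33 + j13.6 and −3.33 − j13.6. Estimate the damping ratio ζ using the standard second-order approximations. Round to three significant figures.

With σ = 3.33, ω_d = 13.6: ω_n = √(σ²+ω_d²) = 14.0 rad/s, ζ = σ/ω_n = 0.238.

ζ ≈ 0.238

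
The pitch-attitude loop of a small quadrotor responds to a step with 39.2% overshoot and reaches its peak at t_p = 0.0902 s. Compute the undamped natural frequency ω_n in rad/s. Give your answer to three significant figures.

ζ from %OS: ζ = |ln 0.392|/√(π²+ln²0.392) = 0.286.
From t_p = π/ω_d, ω_d = π/0.0902 = 34.8 rad/s, so ω_n = ω_d/√(1−ζ²) = 36.3 rad/s.

ω_n ≈ 36.3 rad/s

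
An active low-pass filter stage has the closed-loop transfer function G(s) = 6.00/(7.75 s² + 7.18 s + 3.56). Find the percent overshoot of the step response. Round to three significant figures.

%OS ≈ 5.28%

Dividing through by 7.75: denominator becomes s² + 0.9265 s + 0.4594.
So ω_n = √0.4594 = 0.678 rad/s and ζ = 0.9265/(2·0.678) = 0.683.
Overshoot: exp(−π·0.683/√(1−0.683²)) = 0.0528, i.e. 5.28%.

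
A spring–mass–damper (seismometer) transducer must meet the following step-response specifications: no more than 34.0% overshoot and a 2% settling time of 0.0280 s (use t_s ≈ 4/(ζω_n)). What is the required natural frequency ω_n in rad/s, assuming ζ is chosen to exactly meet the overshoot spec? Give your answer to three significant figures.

From %OS = 100·exp(−πζ/√(1−ζ²)), invert to get ζ = −ln(OS)/√(π² + ln²(OS)) with OS = 0.340.
−ln 0.340 = 1.079, so ζ = 1.079/√(π² + 1.164) = 0.325.
Then ω_n = 4/(ζ t_s) = 4/(0.325 × 0.0280) = 440 rad/s.

ω_n ≈ 440 rad/s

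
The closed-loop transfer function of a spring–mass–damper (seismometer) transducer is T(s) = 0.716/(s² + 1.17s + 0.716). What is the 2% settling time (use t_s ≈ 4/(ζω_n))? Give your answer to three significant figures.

Matching coefficients with s² + 2ζω_n s + ω_n² gives ω_n² = 0.716 ⇒ ω_n = 0.846 rad/s, and ζ = 1.17/(2ω_n) = 0.691.
t_s ≈ 4/(ζω_n) = 4/(0.691·0.846) = 6.84 s.

t_s ≈ 6.84 s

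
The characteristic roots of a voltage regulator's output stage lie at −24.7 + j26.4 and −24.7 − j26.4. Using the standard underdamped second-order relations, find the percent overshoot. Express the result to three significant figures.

%OS ≈ 5.29%

The poles are at −σ ± jω_d with σ = 24.7 and ω_d = 26.4, so ω_n = √(σ²+ω_d²) = 36.2 rad/s and ζ = σ/ω_n = 0.683.
%OS = 100·exp(−πζ/√(1−ζ²)) = 5.29%.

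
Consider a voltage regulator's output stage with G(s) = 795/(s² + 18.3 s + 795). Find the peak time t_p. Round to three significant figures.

Matching coefficients with s² + 2ζω_n s + ω_n² gives ω_n² = 795 ⇒ ω_n = 28.2 rad/s, and ζ = 18.3/(2ω_n) = 0.325.
The damped frequency ω_d = ω_n√(1−ζ²) = 26.7 rad/s. Then t_p = π/ω_d = 0.118 s.

t_p ≈ 0.118 s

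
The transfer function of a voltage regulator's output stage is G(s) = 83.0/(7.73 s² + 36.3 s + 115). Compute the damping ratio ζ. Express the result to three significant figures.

ζ ≈ 0.609

Dividing through by 7.73: denominator becomes s² + 4.696 s + 14.88.
So ω_n = √14.88 = 3.86 rad/s and ζ = 4.696/(2·3.86) = 0.609.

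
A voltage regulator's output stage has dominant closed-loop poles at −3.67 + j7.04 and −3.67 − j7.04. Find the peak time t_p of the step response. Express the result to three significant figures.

t_p = π/ω_d with ω_d = 7.04 (the imaginary part), so t_p = 0.446 s.

t_p ≈ 0.446 s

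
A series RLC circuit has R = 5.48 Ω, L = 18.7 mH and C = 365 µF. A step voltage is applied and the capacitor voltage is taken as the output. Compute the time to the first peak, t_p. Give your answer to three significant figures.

For a series RLC circuit (capacitor voltage as output), ω_n = 1/√(LC) = 1/√(18.7 mH · 365 µF) = 383 rad/s.
ζ = (R/2)·√(C/L) = (5.48/2)·√(365 µF/18.7 mH) = 0.383.
ω_d = 383·√(1 − 0.383²) = 354 rad/s. t_p = π/ω_d = 0.00888 s.

t_p ≈ 0.00888 s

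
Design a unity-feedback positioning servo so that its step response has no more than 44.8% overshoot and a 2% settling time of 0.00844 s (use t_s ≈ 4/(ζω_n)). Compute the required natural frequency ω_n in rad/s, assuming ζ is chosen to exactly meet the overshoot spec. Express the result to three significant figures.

ω_n ≈ 1910 rad/s

Inverting the overshoot relation: ζ = |ln 0.448|/√(π² + ln²0.448) = 0.248.
From t_s ≈ 4/(ζω_n): ω_n = 4/(ζ·t_s) = 4/(0.248·0.00844) = 1910 rad/s.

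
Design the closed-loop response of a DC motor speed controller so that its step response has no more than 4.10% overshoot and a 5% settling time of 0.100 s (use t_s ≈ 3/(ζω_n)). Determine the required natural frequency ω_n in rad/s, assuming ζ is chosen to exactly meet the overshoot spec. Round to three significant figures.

ζ = −ln(OS)/√(π² + (ln OS)²). With OS = 0.0410, ln OS = −3.194 and ζ = 3.194/4.480 = 0.713.
Then ω_n = 3/(ζ t_s) = 3/(0.713 × 0.100) = 42.1 rad/s.

ω_n ≈ 42.1 rad/s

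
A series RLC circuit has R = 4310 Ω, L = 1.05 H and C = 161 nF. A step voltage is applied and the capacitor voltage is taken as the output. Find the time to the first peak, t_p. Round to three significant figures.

t_p ≈ 0.00241 s

For a series RLC circuit (capacitor voltage as output), ω_n = 1/√(LC) = 1/√(1.05 H · 161 nF) = 2430 rad/s.
ζ = (R/2)·√(C/L) = (4310/2)·√(161 nF/1.05 H) = 0.844.
The damped frequency ω_d = ω_n√(1−ζ²) = 1310 rad/s. t_p = π/ω_d = 0.00241 s.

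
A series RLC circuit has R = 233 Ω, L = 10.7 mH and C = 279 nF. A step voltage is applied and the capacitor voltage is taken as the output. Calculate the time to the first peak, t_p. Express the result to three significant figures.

t_p ≈ 0.000214 s

For a series RLC circuit (capacitor voltage as output), ω_n = 1/√(LC) = 1/√(10.7 mH · 279 nF) = 18300 rad/s.
ζ = (R/2)·√(C/L) = (233/2)·√(279 nF/10.7 mH) = 0.595.
ω_d = ω_n√(1−ζ²) = 14700 rad/s. t_p = π/ω_d = 0.000214 s.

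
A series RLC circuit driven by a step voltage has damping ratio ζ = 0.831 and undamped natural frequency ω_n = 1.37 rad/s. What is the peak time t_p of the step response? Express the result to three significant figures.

The damped frequency is ω_d = ω_n√(1−ζ²) = 1.37·√(1−0.691) = 0.762 rad/s.
Peak time t_p = π/ω_d = π/0.762 = 4.12 s.

t_p ≈ 4.12 s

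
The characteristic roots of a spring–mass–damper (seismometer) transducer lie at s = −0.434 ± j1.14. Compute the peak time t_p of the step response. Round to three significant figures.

t_p ≈ 2.76 s

t_p = π/ω_d with ω_d = 1.14 (the imaginary part), so t_p = 2.76 s.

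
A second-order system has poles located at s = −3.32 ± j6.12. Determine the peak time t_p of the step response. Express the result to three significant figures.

t_p = π/ω_d with ω_d = 6.12 (the imaginary part), so t_p = 0.513 s.

t_p ≈ 0.513 s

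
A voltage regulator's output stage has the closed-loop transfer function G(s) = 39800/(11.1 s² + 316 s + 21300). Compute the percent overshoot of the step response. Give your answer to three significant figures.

%OS ≈ 34.0%

Dividing through by 11.1: denominator becomes s² + 28.47 s + 1919.
So ω_n = √1919 = 43.8 rad/s and ζ = 28.47/(2·43.8) = 0.325.
%OS = 100·exp(−πζ/√(1−ζ²)) = 34.0%.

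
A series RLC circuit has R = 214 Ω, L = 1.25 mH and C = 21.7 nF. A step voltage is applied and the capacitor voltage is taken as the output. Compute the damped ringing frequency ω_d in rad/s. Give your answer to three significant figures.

ω_d ≈ 172000 rad/s

For a series RLC circuit (capacitor voltage as output), ω_n = 1/√(LC) = 1/√(1.25 mH · 21.7 nF) = 192000 rad/s.
ζ = (R/2)·√(C/L) = (214/2)·√(21.7 nF/1.25 mH) = 0.446.
ω_d = ω_n√(1−ζ²) = 172000 rad/s.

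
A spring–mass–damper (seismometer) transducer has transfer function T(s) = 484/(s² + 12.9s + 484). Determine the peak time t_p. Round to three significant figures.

t_p ≈ 0.149 s

Matching coefficients with s² + 2ζω_n s + ω_n² gives ω_n² = 484 ⇒ ω_n = 22.0 rad/s, and ζ = 12.9/(2ω_n) = 0.293.
ω_d = 22.0·√(1 − 0.293²) = 21.0 rad/s. Then t_p = π/ω_d = 0.149 s.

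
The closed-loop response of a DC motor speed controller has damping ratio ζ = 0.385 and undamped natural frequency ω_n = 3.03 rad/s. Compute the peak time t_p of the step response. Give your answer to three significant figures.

The damped frequency is ω_d = ω_n√(1−ζ²) = 3.03·√(1−0.148) = 2.80 rad/s.
Peak time t_p = π/ω_d = π/2.80 = 1.12 s.

t_p ≈ 1.12 s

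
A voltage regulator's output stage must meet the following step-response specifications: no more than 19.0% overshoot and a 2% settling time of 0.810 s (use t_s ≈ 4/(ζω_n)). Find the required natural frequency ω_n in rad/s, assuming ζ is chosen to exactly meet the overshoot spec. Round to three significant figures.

From %OS = 100·exp(−πζ/√(1−ζ²)), invert to get ζ = −ln(OS)/√(π² + ln²(OS)) with OS = 0.190.
−ln 0.190 = 1.661, so ζ = 1.661/√(π² + 2.758) = 0.467.
From t_s ≈ 4/(ζω_n): ω_n = 4/(ζ·t_s) = 4/(0.467·0.810) = 10.6 rad/s.

ω_n ≈ 10.6 rad/s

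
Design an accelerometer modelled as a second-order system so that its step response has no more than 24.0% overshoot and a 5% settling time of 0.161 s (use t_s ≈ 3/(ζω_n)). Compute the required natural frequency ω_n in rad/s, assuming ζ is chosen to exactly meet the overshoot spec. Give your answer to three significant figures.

ω_n ≈ 45.1 rad/s

Inverting the overshoot relation: ζ = |ln 0.240|/√(π² + ln²0.240) = 0.414.
From t_s ≈ 3/(ζω_n): ω_n = 3/(ζ·t_s) = 3/(0.414·0.161) = 45.1 rad/s.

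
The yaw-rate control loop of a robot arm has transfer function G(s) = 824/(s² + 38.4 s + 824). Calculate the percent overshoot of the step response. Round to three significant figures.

%OS ≈ 5.92%

Comparing the denominator to s² + 2ζω_n s + ω_n²: ω_n = √824 = 28.7 rad/s, and 2ζω_n = 38.4 so ζ = 38.4/(2·28.7) = 0.669.
Overshoot: exp(−π·0.669/√(1−0.669²)) = 0.0592, i.e. 5.92%.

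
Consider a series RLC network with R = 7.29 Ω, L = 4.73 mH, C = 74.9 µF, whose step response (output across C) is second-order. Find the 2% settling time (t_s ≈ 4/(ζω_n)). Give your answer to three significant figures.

For a series RLC circuit (capacitor voltage as output), ω_n = 1/√(LC) = 1/√(4.73 mH · 74.9 µF) = 1680 rad/s.
ζ = (R/2)·√(C/L) = (7.29/2)·√(74.9 µF/4.73 mH) = 0.459.
t_s ≈ 4/(ζω_n) = 0.00519 s.

t_s ≈ 0.00519 s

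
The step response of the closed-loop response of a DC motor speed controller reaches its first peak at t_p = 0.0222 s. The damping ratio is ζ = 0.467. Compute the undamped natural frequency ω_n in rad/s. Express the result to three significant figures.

ω_n ≈ 160 rad/s

Peak time t_p = π/ω_d, so ω_d = π/t_p = π/0.0222 = 142 rad/s.
ω_n = ω_d/√(1−ζ²) = 142/√0.782 = 160 rad/s.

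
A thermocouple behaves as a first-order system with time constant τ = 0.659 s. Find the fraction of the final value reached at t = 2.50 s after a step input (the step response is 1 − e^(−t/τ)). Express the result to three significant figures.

y(t)/y_∞ = 1 − e^(−t/τ) = 1 − e^(−2.50/0.659) = 1 − e^(−3.79) = 0.977.

y/y_∞ ≈ 0.977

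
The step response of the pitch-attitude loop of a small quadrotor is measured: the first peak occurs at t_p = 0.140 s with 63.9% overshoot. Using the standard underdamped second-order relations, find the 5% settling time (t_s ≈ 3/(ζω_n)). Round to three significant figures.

ζ from %OS: ζ = |ln 0.639|/√(π²+ln²0.639) = 0.141.
t_p = π/ω_d ⇒ ω_d = 22.4 rad/s; then ω_n = ω_d/√(1−ζ²) = 22.7 rad/s.
t_s ≈ 3/(ζω_n) = 3/(0.141·22.7) = 0.938 s.

t_s ≈ 0.938 s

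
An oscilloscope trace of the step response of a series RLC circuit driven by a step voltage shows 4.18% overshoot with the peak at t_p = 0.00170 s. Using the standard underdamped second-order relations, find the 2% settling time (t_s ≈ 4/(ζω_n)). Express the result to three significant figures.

t_s ≈ 0.00214 s

From the overshoot, ζ = −ln(OS)/√(π²+ln²(OS)) = 0.711.
From t_p = π/ω_d, ω_d = π/0.00170 = 1850 rad/s, so ω_n = ω_d/√(1−ζ²) = 2630 rad/s.
t_s ≈ 4/(ζω_n) = 4/(0.711·2630) = 0.00214 s.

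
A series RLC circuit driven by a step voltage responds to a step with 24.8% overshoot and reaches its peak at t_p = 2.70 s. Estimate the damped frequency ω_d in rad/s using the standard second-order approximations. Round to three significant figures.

ω_d ≈ 1.16 rad/s

t_p = π/ω_d, so ω_d = π/2.70 = 1.16 rad/s.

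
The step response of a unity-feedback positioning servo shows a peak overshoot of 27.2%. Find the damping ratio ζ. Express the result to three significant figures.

ζ ≈ 0.383

From %OS = 100·exp(−πζ/√(1−ζ²)), invert to get ζ = −ln(OS)/√(π² + ln²(OS)) with OS = 0.272.
−ln 0.272 = 1.302, so ζ = 1.302/√(π² + 1.695) = 0.383.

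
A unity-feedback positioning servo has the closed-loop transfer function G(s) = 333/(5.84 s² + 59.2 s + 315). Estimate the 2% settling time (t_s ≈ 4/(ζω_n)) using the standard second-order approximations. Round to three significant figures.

t_s ≈ 0.789 s

Dividing through by 5.84: denominator becomes s² + 10.14 s + 53.94.
So ω_n = √53.94 = 7.34 rad/s and ζ = 10.14/(2·7.34) = 0.690.
t_s ≈ 4/(ζω_n) = 0.789 s.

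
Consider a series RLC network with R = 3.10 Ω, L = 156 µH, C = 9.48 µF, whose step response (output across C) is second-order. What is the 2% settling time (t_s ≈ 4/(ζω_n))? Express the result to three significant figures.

t_s ≈ 0.000403 s

For a series RLC circuit (capacitor voltage as output), ω_n = 1/√(LC) = 1/√(156 µH · 9.48 µF) = 26000 rad/s.
ζ = (R/2)·√(C/L) = (3.10/2)·√(9.48 µF/156 µH) = 0.382.
t_s ≈ 4/(ζω_n) = 0.000403 s.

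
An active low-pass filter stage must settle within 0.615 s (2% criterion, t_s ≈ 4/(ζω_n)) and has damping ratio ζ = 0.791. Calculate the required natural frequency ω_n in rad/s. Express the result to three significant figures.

ω_n ≈ 8.22 rad/s

Rearranging t_s ≈ 4/(ζω_n) gives ω_n = 4/(ζ·t_s) = 4/(0.791 × 0.615) = 8.22 rad/s.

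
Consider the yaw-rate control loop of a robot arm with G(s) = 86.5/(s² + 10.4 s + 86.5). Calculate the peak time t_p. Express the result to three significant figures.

t_p ≈ 0.407 s

ω_n = √86.5 = 9.30 rad/s; ζ = 10.4/(2·9.30) = 0.559.
The damped frequency ω_d = ω_n√(1−ζ²) = 7.71 rad/s. Then t_p = π/ω_d = 0.407 s.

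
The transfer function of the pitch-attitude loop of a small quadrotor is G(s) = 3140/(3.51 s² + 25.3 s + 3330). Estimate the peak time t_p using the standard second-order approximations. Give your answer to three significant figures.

t_p ≈ 0.103 s

Dividing through by 3.51: denominator becomes s² + 7.208 s + 948.7.
So ω_n = √948.7 = 30.8 rad/s and ζ = 7.208/(2·30.8) = 0.117.
ω_d = 30.8·√(1 − 0.117²) = 30.6 rad/s. t_p = π/ω_d = 0.103 s.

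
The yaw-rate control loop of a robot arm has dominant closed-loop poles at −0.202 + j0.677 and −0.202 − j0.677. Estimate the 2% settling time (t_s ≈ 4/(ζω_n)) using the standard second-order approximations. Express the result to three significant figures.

t_s ≈ 19.8 s

For poles at −σ ± jω_d, ζω_n = σ = 0.202, so t_s ≈ 4/σ = 19.8 s.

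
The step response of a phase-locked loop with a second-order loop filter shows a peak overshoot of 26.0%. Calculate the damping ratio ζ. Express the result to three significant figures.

From %OS = 100·exp(−πζ/√(1−ζ²)), invert to get ζ = −ln(OS)/√(π² + ln²(OS)) with OS = 0.260.
−ln 0.260 = 1.347, so ζ = 1.347/√(π² + 1.815) = 0.394.

ζ ≈ 0.394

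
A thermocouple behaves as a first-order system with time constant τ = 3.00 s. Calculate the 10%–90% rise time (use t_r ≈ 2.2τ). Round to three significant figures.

t_r ≈ 6.60 s

t_r ≈ 2.2τ = 6.60 s.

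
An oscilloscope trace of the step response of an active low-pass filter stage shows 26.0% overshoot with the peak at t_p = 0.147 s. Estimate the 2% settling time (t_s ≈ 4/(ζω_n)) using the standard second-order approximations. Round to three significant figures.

ζ from %OS: ζ = |ln 0.260|/√(π²+ln²0.260) = 0.394.
t_p = π/ω_d ⇒ ω_d = 21.4 rad/s; then ω_n = ω_d/√(1−ζ²) = 23.3 rad/s.
t_s ≈ 4/(ζω_n) = 4/(0.394·23.3) = 0.437 s.

t_s ≈ 0.437 s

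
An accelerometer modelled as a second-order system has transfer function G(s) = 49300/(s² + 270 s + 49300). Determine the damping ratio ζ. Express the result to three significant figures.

ω_n = √49300 = 222 rad/s; ζ = 270/(2·222) = 0.608.

ζ ≈ 0.608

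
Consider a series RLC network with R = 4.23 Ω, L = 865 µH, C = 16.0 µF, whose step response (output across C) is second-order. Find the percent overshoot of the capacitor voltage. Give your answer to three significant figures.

%OS ≈ 38.9%

For a series RLC circuit (capacitor voltage as output), ω_n = 1/√(LC) = 1/√(865 µH · 16.0 µF) = 8500 rad/s.
ζ = (R/2)·√(C/L) = (4.23/2)·√(16.0 µF/865 µH) = 0.288.
Overshoot: exp(−π·0.288/√(1−0.288²)) = 0.389, i.e. 38.9%.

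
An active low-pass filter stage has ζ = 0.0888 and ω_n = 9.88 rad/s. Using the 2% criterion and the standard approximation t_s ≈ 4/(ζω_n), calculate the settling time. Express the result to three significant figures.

t_s ≈ 4/(ζω_n) = 4/(0.0888 × 9.88) = 4.56 s.

t_s ≈ 4.56 s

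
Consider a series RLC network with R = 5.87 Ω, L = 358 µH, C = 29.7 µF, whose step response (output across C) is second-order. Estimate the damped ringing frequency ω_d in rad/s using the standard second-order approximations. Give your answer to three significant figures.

ω_d ≈ 5180 rad/s

For a series RLC circuit (capacitor voltage as output), ω_n = 1/√(LC) = 1/√(358 µH · 29.7 µF) = 9700 rad/s.
ζ = (R/2)·√(C/L) = (5.87/2)·√(29.7 µF/358 µH) = 0.845.
The damped frequency ω_d = ω_n√(1−ζ²) = 5180 rad/s.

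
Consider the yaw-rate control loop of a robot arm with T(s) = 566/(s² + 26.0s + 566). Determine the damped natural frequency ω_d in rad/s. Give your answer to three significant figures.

ω_d ≈ 19.9 rad/s

Comparing the denominator to s² + 2ζω_n s + ω_n²: ω_n = √566 = 23.8 rad/s, and 2ζω_n = 26.0 so ζ = 26.0/(2·23.8) = 0.546.
ω_d = ω_n√(1−ζ²) = 19.9 rad/s.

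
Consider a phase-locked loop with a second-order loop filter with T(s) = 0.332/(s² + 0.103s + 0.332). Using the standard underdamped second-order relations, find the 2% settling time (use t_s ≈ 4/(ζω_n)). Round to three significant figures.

t_s ≈ 77.7 s

Comparing the denominator to s² + 2ζω_n s + ω_n²: ω_n = √0.332 = 0.576 rad/s, and 2ζω_n = 0.103 so ζ = 0.103/(2·0.576) = 0.0894.
t_s ≈ 4/(ζω_n) = 4/(0.0894·0.576) = 77.7 s.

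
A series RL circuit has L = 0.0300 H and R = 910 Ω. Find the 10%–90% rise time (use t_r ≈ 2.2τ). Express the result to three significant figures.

t_r ≈ 0.0000725 s

τ = L/R = 0.0300/910 = 0.0000330 s.
t_r ≈ 2.2τ = 0.0000725 s.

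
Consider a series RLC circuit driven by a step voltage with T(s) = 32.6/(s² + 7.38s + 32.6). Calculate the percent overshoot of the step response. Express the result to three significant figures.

%OS ≈ 6.99%

Matching coefficients with s² + 2ζω_n s + ω_n² gives ω_n² = 32.6 ⇒ ω_n = 5.71 rad/s, and ζ = 7.38/(2ω_n) = 0.646.
%OS = 100 e^{−πζ/√(1−ζ²)} with ζ = 0.646 gives 6.99%.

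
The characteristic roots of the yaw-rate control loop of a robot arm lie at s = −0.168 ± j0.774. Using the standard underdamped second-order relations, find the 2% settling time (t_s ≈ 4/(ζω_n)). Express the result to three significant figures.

For poles at −σ ± jω_d, ζω_n = σ = 0.168, so t_s ≈ 4/σ = 23.8 s.

t_s ≈ 23.8 s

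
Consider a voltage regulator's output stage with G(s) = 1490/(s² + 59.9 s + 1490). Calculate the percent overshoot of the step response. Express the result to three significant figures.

Comparing the denominator to s² + 2ζω_n s + ω_n²: ω_n = √1490 = 38.6 rad/s, and 2ζω_n = 59.9 so ζ = 59.9/(2·38.6) = 0.776.
Overshoot: exp(−π·0.776/√(1−0.776²)) = 0.0210, i.e. 2.10%.

%OS ≈ 2.10%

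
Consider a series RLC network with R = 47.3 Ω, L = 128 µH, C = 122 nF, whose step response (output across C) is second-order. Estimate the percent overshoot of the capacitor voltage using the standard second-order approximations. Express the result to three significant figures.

%OS ≈ 3.48%

For a series RLC circuit (capacitor voltage as output), ω_n = 1/√(LC) = 1/√(128 µH · 122 nF) = 253000 rad/s.
ζ = (R/2)·√(C/L) = (47.3/2)·√(122 nF/128 µH) = 0.730.
%OS = 100 e^{−πζ/√(1−ζ²)} with ζ = 0.730 gives 3.48%.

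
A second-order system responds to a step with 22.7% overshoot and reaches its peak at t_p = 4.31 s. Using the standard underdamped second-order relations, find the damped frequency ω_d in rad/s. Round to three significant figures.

t_p = π/ω_d, so ω_d = π/4.31 = 0.729 rad/s.

ω_d ≈ 0.729 rad/s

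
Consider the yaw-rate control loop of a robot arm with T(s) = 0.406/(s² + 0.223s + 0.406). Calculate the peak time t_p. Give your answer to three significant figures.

t_p ≈ 5.01 s

Comparing the denominator to s² + 2ζω_n s + ω_n²: ω_n = √0.406 = 0.637 rad/s, and 2ζω_n = 0.223 so ζ = 0.223/(2·0.637) = 0.175.
The damped frequency ω_d = ω_n√(1−ζ²) = 0.627 rad/s. Then t_p = π/ω_d = 5.01 s.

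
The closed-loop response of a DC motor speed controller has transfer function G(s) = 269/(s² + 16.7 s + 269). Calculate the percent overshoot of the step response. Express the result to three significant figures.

ω_n = √269 = 16.4 rad/s; ζ = 16.7/(2·16.4) = 0.509.
%OS = 100·exp(−πζ/√(1−ζ²)) = 15.6%.

%OS ≈ 15.6%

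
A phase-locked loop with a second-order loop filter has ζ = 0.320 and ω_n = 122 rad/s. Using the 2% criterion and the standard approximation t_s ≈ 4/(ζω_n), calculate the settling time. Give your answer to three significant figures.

t_s ≈ 0.102 s

t_s ≈ 4/(ζω_n) = 4/(0.320 × 122) = 0.102 s.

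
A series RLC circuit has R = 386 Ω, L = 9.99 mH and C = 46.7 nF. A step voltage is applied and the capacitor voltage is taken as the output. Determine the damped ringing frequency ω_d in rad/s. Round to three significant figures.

ω_d ≈ 42100 rad/s

For a series RLC circuit (capacitor voltage as output), ω_n = 1/√(LC) = 1/√(9.99 mH · 46.7 nF) = 46300 rad/s.
ζ = (R/2)·√(C/L) = (386/2)·√(46.7 nF/9.99 mH) = 0.417.
The damped frequency ω_d = ω_n√(1−ζ²) = 42100 rad/s.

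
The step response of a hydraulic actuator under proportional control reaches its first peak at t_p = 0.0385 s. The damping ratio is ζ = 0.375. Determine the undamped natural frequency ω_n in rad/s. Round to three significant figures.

ω_n ≈ 88.0 rad/s

Peak time t_p = π/ω_d, so ω_d = π/t_p = π/0.0385 = 81.6 rad/s.
ω_n = ω_d/√(1−ζ²) = 81.6/√0.859 = 88.0 rad/s.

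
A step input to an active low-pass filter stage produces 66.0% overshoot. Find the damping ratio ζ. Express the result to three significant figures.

ζ ≈ 0.131

From %OS = 100·exp(−πζ/√(1−ζ²)), invert to get ζ = −ln(OS)/√(π² + ln²(OS)) with OS = 0.660.
−ln 0.660 = 0.4155, so ζ = 0.4155/√(π² + 0.1727) = 0.131.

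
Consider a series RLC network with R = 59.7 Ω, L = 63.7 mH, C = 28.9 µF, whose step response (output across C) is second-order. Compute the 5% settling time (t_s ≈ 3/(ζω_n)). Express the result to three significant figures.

For a series RLC circuit (capacitor voltage as output), ω_n = 1/√(LC) = 1/√(63.7 mH · 28.9 µF) = 737 rad/s.
ζ = (R/2)·√(C/L) = (59.7/2)·√(28.9 µF/63.7 mH) = 0.636.
t_s ≈ 3/(ζω_n) = 0.00640 s.

t_s ≈ 0.00640 s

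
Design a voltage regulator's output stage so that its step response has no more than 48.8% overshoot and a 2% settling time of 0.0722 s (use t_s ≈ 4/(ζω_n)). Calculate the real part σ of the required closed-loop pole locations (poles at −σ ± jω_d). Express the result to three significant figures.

σ ≈ 55.4

The settling-time spec alone fixes σ = ζω_n = 4/t_s = 4/0.0722 = 55.4.
(Overshoot then fixes ζ = 0.223 and hence ω_d = σ·√(1−ζ²)/ζ = 243 rad/s.)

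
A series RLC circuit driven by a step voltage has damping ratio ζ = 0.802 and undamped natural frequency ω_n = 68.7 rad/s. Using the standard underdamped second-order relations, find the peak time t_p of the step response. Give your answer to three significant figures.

The damped frequency is ω_d = ω_n√(1−ζ²) = 68.7·√(1−0.643) = 41.0 rad/s.
Peak time t_p = π/ω_d = π/41.0 = 0.0766 s.

t_p ≈ 0.0766 s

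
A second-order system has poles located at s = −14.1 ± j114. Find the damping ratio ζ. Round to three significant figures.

ζ ≈ 0.123

The poles are at −σ ± jω_d with σ = 14.1 and ω_d = 114, so ω_n = √(σ²+ω_d²) = 115 rad/s and ζ = σ/ω_n = 0.123.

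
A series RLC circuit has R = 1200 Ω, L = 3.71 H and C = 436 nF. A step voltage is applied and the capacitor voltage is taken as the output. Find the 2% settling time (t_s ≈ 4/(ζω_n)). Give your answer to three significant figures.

t_s ≈ 0.0247 s

For a series RLC circuit (capacitor voltage as output), ω_n = 1/√(LC) = 1/√(3.71 H · 436 nF) = 786 rad/s.
ζ = (R/2)·√(C/L) = (1200/2)·√(436 nF/3.71 H) = 0.206.
t_s ≈ 4/(ζω_n) = 0.0247 s.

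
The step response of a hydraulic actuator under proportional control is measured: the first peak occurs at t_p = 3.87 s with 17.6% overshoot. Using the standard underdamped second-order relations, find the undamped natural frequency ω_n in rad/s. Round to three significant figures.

ω_n ≈ 0.928 rad/s

From the overshoot, ζ = −ln(OS)/√(π²+ln²(OS)) = 0.484.
t_p = π/ω_d ⇒ ω_d = 0.812 rad/s; then ω_n = ω_d/√(1−ζ²) = 0.928 rad/s.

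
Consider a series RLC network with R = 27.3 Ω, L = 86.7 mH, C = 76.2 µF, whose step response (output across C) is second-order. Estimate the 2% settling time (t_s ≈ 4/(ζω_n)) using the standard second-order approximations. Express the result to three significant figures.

t_s ≈ 0.0254 s

For a series RLC circuit (capacitor voltage as output), ω_n = 1/√(LC) = 1/√(86.7 mH · 76.2 µF) = 389 rad/s.
ζ = (R/2)·√(C/L) = (27.3/2)·√(76.2 µF/86.7 mH) = 0.405.
t_s ≈ 4/(ζω_n) = 0.0254 s.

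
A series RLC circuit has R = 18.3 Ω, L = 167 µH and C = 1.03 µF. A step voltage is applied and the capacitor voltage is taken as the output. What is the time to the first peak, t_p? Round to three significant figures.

t_p ≈ 0.0000592 s

For a series RLC circuit (capacitor voltage as output), ω_n = 1/√(LC) = 1/√(167 µH · 1.03 µF) = 76200 rad/s.
ζ = (R/2)·√(C/L) = (18.3/2)·√(1.03 µF/167 µH) = 0.719.
ω_d = 76200·√(1 − 0.719²) = 53000 rad/s. t_p = π/ω_d = 0.0000592 s.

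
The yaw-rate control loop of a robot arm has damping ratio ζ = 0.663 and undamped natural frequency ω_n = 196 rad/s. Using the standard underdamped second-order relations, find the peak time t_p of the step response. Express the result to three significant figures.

The damped frequency is ω_d = ω_n√(1−ζ²) = 196·√(1−0.440) = 147 rad/s.
Peak time t_p = π/ω_d = π/147 = 0.0214 s.

t_p ≈ 0.0214 s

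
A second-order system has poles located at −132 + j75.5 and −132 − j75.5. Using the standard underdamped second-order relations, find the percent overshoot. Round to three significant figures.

The poles are at −σ ± jω_d with σ = 132 and ω_d = 75.5, so ω_n = √(σ²+ω_d²) = 152 rad/s and ζ = σ/ω_n = 0.868.
Overshoot: exp(−π·0.868/√(1−0.868²)) = 0.00412, i.e. 0.412%.

%OS ≈ 0.412%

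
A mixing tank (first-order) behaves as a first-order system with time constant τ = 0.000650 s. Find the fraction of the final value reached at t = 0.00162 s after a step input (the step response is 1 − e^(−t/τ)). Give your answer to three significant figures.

y(t)/y_∞ = 1 − e^(−t/τ) = 1 − e^(−0.00162/0.000650) = 1 − e^(−2.49) = 0.917.

y/y_∞ ≈ 0.917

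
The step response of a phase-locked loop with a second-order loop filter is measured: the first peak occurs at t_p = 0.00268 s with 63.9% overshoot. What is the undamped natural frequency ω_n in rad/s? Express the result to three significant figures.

ζ from %OS: ζ = |ln 0.639|/√(π²+ln²0.639) = 0.141.
t_p = π/ω_d ⇒ ω_d = 1170 rad/s; then ω_n = ω_d/√(1−ζ²) = 1180 rad/s.

ω_n ≈ 1180 rad/s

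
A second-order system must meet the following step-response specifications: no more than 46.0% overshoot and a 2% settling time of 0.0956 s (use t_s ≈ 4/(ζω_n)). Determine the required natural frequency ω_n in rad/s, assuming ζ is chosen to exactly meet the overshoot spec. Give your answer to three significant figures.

ω_n ≈ 174 rad/s

Inverting the overshoot relation: ζ = |ln 0.460|/√(π² + ln²0.460) = 0.240.
From t_s ≈ 4/(ζω_n): ω_n = 4/(ζ·t_s) = 4/(0.240·0.0956) = 174 rad/s.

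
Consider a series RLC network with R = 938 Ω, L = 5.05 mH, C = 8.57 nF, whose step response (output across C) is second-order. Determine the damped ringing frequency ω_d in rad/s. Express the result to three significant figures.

ω_d ≈ 120000 rad/s

For a series RLC circuit (capacitor voltage as output), ω_n = 1/√(LC) = 1/√(5.05 mH · 8.57 nF) = 152000 rad/s.
ζ = (R/2)·√(C/L) = (938/2)·√(8.57 nF/5.05 mH) = 0.611.
ω_d = 152000·√(1 − 0.611²) = 120000 rad/s.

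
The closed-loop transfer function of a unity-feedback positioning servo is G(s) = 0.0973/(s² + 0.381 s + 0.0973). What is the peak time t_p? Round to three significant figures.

ω_n = √0.0973 = 0.312 rad/s; ζ = 0.381/(2·0.312) = 0.611.
ω_d = ω_n√(1−ζ²) = 0.247 rad/s. Then t_p = π/ω_d = 12.7 s.

t_p ≈ 12.7 s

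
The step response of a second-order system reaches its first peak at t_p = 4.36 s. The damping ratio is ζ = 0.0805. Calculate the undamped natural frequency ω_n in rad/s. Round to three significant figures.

ω_n ≈ 0.723 rad/s

Peak time t_p = π/ω_d, so ω_d = π/t_p = π/4.36 = 0.721 rad/s.
ω_n = ω_d/√(1−ζ²) = 0.721/√0.994 = 0.723 rad/s.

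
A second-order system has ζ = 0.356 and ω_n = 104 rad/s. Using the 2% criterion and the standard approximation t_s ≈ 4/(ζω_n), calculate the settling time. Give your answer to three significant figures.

t_s ≈ 4/(ζω_n) = 4/(0.356 × 104) = 0.108 s.

t_s ≈ 0.108 s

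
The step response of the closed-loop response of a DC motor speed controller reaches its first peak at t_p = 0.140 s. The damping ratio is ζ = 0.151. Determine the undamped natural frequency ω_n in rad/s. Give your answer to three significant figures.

Peak time t_p = π/ω_d, so ω_d = π/t_p = π/0.140 = 22.4 rad/s.
ω_n = ω_d/√(1−ζ²) = 22.4/√0.977 = 22.7 rad/s.

ω_n ≈ 22.7 rad/s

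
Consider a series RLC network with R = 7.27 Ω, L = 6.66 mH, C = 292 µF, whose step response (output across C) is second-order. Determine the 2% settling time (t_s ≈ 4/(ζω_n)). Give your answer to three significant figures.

t_s ≈ 0.00733 s

For a series RLC circuit (capacitor voltage as output), ω_n = 1/√(LC) = 1/√(6.66 mH · 292 µF) = 717 rad/s.
ζ = (R/2)·√(C/L) = (7.27/2)·√(292 µF/6.66 mH) = 0.761.
t_s ≈ 4/(ζω_n) = 0.00733 s.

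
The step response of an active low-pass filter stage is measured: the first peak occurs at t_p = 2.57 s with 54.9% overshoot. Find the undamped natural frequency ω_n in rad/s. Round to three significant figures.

ω_n ≈ 1.24 rad/s

ζ from %OS: ζ = |ln 0.549|/√(π²+ln²0.549) = 0.187.
From t_p = π/ω_d, ω_d = π/2.57 = 1.22 rad/s, so ω_n = ω_d/√(1−ζ²) = 1.24 rad/s.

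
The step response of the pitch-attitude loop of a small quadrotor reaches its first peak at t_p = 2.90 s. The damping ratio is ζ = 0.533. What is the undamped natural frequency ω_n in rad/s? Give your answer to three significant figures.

Peak time t_p = π/ω_d, so ω_d = π/t_p = π/2.90 = 1.08 rad/s.
ω_n = ω_d/√(1−ζ²) = 1.08/√0.716 = 1.28 rad/s.

ω_n ≈ 1.28 rad/s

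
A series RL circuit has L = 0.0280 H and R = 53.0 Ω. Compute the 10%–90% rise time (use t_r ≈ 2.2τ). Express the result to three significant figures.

t_r ≈ 0.00116 s

τ = L/R = 0.0280/53.0 = 0.000528 s.
t_r ≈ 2.2τ = 0.00116 s.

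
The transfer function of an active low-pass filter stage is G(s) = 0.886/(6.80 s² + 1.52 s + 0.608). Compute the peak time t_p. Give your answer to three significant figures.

t_p ≈ 11.3 s

Dividing through by 6.80: denominator becomes s² + 0.2235 s + 0.08941.
So ω_n = √0.08941 = 0.299 rad/s and ζ = 0.2235/(2·0.299) = 0.374.
ω_d = ω_n√(1−ζ²) = 0.277 rad/s. t_p = π/ω_d = 11.3 s.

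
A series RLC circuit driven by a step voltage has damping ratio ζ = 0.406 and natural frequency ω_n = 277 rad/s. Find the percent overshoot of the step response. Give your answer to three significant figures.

%OS ≈ 24.8%

For an underdamped second-order system, %OS = 100·exp(−πζ/√(1−ζ²)).
πζ/√(1−ζ²) = π·0.406/√(1−0.165) = 1.396, so %OS = 100·e^(−1.396) = 24.8%.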